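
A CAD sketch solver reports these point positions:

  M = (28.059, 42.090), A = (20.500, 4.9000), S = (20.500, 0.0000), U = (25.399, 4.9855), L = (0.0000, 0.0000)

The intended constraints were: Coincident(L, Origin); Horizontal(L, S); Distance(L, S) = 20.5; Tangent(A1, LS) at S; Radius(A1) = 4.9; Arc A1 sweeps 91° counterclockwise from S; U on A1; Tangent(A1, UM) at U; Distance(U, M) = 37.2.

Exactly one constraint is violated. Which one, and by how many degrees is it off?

Tangent(A1, UM) at U — off by 5.10°.

L = (0.00, 0.00) ✓; L.y = 0.00, S.y = 0.00 ✓; |LS| = 20.50 ✓; ∠(AS, SL) = 90.00° ✓; |AS| = 4.900 ✓; bearing(A→U) − bearing(A→S) = 91.00° ✓; |AU| = 4.900 ✓; ∠(AU, UM) = 95.10° ✗; |UM| = 37.20 ✓.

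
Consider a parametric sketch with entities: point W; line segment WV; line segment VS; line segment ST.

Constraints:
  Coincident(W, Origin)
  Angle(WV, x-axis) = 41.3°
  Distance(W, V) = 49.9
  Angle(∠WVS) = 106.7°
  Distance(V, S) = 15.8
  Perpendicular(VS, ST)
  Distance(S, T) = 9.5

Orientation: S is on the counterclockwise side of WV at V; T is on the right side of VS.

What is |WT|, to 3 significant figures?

64.7

W is at the origin; WV runs at 41.3° with length 49.9, so V = 49.9·(cos 41.3°, sin 41.3°) = (37.5, 32.9). ∠WVS = 106.7°, so VS runs at 41.3° + (180° − 106.7°) = 115° from the x-axis; with |VS| = 15.8, S = V + 15.8·(cos 115°, sin 115°) = (30.9, 47.3). The perpendicularity gives ST at right angles to VS; with |ST| = 9.5 on the right of VS, T = S + 9.5·(0.909, 0.416) = (39.5, 51.3). Then |WT| = |T − W| = 64.7.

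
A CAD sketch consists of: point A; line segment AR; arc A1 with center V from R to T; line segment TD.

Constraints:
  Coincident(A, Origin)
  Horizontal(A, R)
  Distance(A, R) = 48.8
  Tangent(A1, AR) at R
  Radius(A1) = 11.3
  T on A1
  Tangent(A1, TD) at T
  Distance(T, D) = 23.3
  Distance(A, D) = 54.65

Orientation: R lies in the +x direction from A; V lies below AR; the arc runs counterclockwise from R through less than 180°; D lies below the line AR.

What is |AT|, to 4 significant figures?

39.80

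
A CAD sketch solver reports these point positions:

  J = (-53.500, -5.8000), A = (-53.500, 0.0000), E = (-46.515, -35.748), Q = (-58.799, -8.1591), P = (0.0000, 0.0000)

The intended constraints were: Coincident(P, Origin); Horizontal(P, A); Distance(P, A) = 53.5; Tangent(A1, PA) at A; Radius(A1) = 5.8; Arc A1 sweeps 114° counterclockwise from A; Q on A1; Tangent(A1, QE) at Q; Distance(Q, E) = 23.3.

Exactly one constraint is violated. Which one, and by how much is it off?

Distance(Q, E) = 23.3 — off by 6.90.

P = (0.00, 0.00) ✓; P.y = 0.00, A.y = 0.00 ✓; |PA| = 53.50 ✓; ∠(JA, AP) = 90.00° ✓; |JA| = 5.800 ✓; bearing(J→Q) − bearing(J→A) = 114.0° ✓; |JQ| = 5.800 ✓; ∠(JQ, QE) = 90.00° ✓; |QE| = 30.20 ✗.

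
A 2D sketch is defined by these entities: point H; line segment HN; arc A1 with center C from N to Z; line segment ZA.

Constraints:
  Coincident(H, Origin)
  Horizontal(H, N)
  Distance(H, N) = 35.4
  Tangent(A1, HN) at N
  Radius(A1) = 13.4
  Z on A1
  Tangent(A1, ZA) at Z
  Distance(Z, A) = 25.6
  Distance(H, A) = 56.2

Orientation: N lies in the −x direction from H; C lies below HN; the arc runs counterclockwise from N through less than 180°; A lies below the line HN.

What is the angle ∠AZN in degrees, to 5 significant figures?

122.83°

Checks: ∠(CN, NH) = 90.00° ✓; |CN| = 13.40 ✓; |CZ| = 13.40 ✓; ∠(CZ, ZA) = 90.00° ✓; |ZA| = 25.60 ✓; |HA| = 56.20 ✓.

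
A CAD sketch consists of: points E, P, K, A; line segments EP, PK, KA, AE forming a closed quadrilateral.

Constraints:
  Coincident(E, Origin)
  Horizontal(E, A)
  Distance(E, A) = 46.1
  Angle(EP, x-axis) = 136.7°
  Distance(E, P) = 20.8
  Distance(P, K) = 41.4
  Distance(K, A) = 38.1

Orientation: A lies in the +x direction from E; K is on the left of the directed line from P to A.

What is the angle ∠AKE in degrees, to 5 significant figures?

74.492°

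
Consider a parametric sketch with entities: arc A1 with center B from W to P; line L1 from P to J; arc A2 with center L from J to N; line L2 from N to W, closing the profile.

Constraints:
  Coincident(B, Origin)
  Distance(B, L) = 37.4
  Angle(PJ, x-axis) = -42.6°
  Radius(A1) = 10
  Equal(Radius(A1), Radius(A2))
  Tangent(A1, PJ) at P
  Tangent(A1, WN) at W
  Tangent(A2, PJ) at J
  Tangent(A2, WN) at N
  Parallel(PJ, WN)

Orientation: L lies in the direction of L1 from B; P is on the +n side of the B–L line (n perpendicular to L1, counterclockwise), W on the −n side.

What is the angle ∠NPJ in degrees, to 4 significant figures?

28.14°

The slot axis is L1's direction at -42.6°, so u = (cos -42.6°, sin -42.6°) = (0.7361, -0.6769) and n = (−sin -42.6°, cos -42.6°) = (0.6769, 0.7361). B is at the origin and L lies 37.4 along u from B, so L = 37.4·u = (27.53, -25.32). Tangency of A1 to both parallel lines with radius 10.0 puts P and W at B ± 10.0·n: P = (6.769, 7.361), W = (-6.769, -7.361). Equal radii place J and N the same way about L: J = L + 10.0·n = (34.30, -17.95), N = L − 10.0·n = (20.76, -32.68). Then cos ∠NPJ = PN·PJ / (|PN||PJ|), giving 28.14°.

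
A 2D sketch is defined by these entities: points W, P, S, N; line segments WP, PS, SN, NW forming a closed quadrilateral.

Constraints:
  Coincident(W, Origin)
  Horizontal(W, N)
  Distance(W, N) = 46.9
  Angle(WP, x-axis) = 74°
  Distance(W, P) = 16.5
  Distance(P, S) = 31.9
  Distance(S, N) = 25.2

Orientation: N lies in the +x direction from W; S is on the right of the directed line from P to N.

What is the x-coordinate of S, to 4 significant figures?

23.64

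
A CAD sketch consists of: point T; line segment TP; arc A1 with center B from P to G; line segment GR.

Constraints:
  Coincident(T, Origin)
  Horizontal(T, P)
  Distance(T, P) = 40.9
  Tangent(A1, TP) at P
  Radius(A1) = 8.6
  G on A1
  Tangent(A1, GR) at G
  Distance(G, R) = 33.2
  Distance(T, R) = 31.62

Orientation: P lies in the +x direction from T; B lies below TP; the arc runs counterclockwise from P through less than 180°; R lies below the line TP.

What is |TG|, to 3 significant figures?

34.4

T is at the origin; T and P share the same y with |TP| = 40.9 and P on the +x side, so P = (40.9, 0.00). A1 meets TP tangentially, so BP is at right angles to TP, so B = P + (0, -8.6) = (40.9, -8.60). Since BG ⟂ GR (tangency), |BR| = √(8.6² + 33.2²) = 34.3 regardless of where G sits on A1. So R lies on both circle(T, 31.62) and circle(B, 34.3); the below-TP intersection is R = (13.2, -28.8). G is the foot of the tangent from R: G = (34.3, -3.13).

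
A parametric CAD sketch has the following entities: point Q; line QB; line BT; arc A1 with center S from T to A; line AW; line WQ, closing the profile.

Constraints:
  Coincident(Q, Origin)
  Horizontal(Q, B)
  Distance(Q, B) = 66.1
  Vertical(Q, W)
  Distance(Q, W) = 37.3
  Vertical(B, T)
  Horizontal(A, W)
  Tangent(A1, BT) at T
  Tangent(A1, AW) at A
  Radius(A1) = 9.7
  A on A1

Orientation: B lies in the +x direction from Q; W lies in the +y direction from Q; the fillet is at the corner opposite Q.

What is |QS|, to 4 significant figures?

62.79

Q is at the origin; Q and B share the same y with |QB| = 66.1 and B on the +x side, so B = (66.10, 0.000). Q and W share the same x with |QW| = 37.3 and W on the +y side, so W = (0.000, 37.30). The virtual corner opposite Q is at (66.10, 37.30). The tangent condition forces ST to be normal to BT and since A1 is tangent to AW there, SA ⟂ AW, with radius 9.7, so the center S sits 9.7 in from both sides at S = (56.40, 27.60). Then |QS| = |S − Q| = 62.79.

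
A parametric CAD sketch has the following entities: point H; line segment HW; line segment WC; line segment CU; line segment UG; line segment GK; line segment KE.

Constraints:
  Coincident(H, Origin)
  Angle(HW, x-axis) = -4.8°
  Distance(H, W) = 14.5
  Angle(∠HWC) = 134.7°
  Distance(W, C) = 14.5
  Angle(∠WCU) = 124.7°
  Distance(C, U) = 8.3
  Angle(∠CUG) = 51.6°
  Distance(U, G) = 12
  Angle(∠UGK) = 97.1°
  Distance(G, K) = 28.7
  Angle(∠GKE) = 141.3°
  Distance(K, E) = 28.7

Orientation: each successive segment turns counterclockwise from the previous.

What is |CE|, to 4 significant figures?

46.65

H is at the origin; HW runs at -4.8° with length 14.5, so W = (14.45, -1.213). ∠HWC = 134.7° gives WC at 40.50° from the x-axis; with |WC| = 14.5, C = (25.48, 8.204). ∠WCU = 124.7° gives CU at 95.80° from the x-axis; with |CU| = 8.3, U = (24.64, 16.46). ∠CUG = 51.6° gives UG at -135.8° from the x-axis; with |UG| = 12.0, G = (16.03, 8.095). ∠UGK = 97.1° gives GK at -52.90° from the x-axis; with |GK| = 28.7, K = (33.35, -14.80). ∠GKE = 141.3° gives KE at -14.20° from the x-axis; with |KE| = 28.7, E = (61.17, -21.84). Then |CE| = |E − C| = 46.65.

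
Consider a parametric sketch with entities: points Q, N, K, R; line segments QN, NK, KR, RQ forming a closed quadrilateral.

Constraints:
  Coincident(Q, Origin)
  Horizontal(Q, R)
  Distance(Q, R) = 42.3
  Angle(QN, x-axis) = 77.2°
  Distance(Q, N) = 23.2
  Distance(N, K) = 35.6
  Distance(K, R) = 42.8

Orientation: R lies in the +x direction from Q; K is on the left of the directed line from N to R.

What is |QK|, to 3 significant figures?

54.7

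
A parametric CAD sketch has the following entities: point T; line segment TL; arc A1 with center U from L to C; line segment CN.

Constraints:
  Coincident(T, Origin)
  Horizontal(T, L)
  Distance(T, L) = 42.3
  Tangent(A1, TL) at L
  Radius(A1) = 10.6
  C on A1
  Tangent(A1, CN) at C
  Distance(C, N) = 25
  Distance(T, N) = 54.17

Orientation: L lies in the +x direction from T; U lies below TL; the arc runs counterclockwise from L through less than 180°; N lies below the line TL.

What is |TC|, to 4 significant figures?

34.85

T is at the origin; T and L share the same y with |TL| = 42.3 and L on the +x side, so L = (42.30, 0.000). Since A1 is tangent to TL there, UL ⟂ TL, so U = L + (0, -10.6) = (42.30, -10.60). Since UC ⟂ CN (tangency), |UN| = √(10.6² + 25.0²) = 27.15 regardless of where C sits on A1. So N lies on both circle(T, 54.17) and circle(U, 27.15); the below-TL intersection is N = (39.04, -37.56). C is the foot of the tangent from N: C = (32.11, -13.53).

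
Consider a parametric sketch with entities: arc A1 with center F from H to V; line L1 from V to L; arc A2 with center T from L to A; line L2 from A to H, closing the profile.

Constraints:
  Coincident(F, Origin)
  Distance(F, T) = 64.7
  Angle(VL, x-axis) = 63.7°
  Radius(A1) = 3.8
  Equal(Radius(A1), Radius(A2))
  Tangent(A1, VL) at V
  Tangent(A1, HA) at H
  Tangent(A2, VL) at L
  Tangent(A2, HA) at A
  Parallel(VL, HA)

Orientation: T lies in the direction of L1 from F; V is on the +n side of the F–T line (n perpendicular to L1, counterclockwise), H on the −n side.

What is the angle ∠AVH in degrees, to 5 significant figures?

83.300°

The slot axis is L1's direction at 63.7°, so u = (cos 63.7°, sin 63.7°) = (0.44307, 0.89649) and n = (−sin 63.7°, cos 63.7°) = (-0.89649, 0.44307). F is at the origin and T lies 64.7 along u from F, so T = 64.7·u = (28.667, 58.003). Tangency of A1 to both parallel lines with radius 3.8 puts V and H at F ± 3.8·n: V = (-3.4066, 1.6837), H = (3.4066, -1.6837). Equal radii place L and A the same way about T: L = T + 3.8·n = (25.260, 59.686), A = T − 3.8·n = (32.073, 56.319). Then cos ∠AVH = VA·VH / (|VA||VH|), giving 83.300°.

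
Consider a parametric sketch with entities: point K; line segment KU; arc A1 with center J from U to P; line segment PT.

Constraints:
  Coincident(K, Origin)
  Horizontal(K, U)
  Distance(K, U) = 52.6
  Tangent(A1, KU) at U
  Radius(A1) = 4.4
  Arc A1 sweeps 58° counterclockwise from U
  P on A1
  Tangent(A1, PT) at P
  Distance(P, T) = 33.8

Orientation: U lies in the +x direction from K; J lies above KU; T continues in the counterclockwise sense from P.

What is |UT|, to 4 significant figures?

37.59

K is at the origin; K and U share the same y with |KU| = 52.6 and U on the +x side, so U = (52.60, 0.000). A1 meets KU tangentially, so JU is at right angles to KU, so J = U + (0, 4.4) = (52.60, 4.400). On A1, U sits at bearing -90° from J; a 58° counterclockwise sweep puts P at bearing -32°, so P = J + 4.4·(cos -32°, sin -32°) = (56.33, 2.068). Since A1 is tangent to PT there, JP ⟂ PT, so PT runs along (−sin -32°, cos -32°); with |PT| = 33.8, T = (74.24, 30.73). Then |UT| = |T − U| = 37.59.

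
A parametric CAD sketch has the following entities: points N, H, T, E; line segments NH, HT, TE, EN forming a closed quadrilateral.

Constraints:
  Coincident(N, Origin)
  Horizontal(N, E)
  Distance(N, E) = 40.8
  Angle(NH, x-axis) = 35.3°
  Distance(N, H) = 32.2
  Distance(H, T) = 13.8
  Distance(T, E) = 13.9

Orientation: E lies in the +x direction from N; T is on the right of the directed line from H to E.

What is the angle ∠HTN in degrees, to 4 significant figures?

93.70°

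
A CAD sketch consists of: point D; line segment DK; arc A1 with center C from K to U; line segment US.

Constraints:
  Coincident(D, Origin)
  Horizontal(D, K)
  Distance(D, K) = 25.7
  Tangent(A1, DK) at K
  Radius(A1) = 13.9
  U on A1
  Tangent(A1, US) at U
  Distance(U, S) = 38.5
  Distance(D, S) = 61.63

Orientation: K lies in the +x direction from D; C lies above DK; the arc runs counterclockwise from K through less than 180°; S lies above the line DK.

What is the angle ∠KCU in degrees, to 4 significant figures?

106.2°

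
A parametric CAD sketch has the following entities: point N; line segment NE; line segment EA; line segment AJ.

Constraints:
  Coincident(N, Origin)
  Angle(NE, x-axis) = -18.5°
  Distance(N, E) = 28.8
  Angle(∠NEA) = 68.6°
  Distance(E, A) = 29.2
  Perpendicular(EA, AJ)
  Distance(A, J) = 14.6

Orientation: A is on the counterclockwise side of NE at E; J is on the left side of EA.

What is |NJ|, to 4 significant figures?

22.33

∠NEA = 68.6°, so EA runs at -18.5° + (180° − 68.6°) = 92.90° from the x-axis; with |EA| = 29.2, A = E + 29.2·(cos 92.90°, sin 92.90°) = (25.83, 20.02). EA ⟂ AJ; with |AJ| = 14.6 on the left of EA, J = A + 14.6·(-0.9987, -0.05059) = (11.25, 19.29). Then |NJ| = |J − N| = 22.33.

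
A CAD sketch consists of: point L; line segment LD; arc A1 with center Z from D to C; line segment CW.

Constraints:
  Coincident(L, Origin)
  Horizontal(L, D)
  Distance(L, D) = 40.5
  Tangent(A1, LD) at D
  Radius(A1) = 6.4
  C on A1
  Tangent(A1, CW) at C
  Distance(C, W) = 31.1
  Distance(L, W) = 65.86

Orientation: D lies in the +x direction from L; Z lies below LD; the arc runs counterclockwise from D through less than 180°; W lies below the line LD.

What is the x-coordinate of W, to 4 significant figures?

56.52

L is at the origin; LD is horizontal with |LD| = 40.5 and D on the +x side, so D = (40.50, 0.000). Tangency of A1 to LD means the radius ZD is perpendicular to LD, so Z = D + (0, -6.4) = (40.50, -6.400). Since ZC ⟂ CW (tangency), |ZW| = √(6.4² + 31.1²) = 31.75 regardless of where C sits on A1. So W lies on both circle(L, 65.86) and circle(Z, 31.75); the below-LD intersection is W = (56.52, -33.82). C is the foot of the tangent from W: C = (35.74, -10.68).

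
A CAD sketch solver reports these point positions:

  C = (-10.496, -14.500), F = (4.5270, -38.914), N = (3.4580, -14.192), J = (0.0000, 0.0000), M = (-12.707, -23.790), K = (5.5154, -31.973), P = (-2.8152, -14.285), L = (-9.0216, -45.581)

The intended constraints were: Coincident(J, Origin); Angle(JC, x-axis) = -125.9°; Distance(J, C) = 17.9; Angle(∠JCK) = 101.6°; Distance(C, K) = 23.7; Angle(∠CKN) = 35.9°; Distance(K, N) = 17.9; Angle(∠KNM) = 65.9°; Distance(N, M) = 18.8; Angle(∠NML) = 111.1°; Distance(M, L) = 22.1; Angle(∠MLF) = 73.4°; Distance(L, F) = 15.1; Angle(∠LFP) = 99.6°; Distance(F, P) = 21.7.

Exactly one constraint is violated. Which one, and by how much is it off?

Distance(F, P) = 21.7 — off by 4.00.

J = (0.00, 0.00) ✓; JC at -125.9° ✓; |JC| = 17.90 ✓; ∠JCK = 101.6° ✓; |CK| = 23.70 ✓; ∠CKN = 35.90° ✓; |KN| = 17.90 ✓; ∠KNM = 65.90° ✓; |NM| = 18.80 ✓; ∠NML = 111.1° ✓; |ML| = 22.10 ✓; ∠MLF = 73.40° ✓; |LF| = 15.10 ✓; ∠LFP = 99.60° ✓; |FP| = 25.70 ✗.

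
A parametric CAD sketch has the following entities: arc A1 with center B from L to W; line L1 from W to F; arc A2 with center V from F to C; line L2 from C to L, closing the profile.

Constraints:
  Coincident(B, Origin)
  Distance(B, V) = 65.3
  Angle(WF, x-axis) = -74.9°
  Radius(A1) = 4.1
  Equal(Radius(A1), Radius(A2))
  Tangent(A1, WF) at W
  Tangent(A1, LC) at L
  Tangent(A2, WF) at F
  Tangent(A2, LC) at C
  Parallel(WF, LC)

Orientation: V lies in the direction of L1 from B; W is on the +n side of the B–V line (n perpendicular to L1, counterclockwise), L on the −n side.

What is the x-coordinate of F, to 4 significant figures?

20.97

The slot axis is L1's direction at -74.9°, so u = (cos -74.9°, sin -74.9°) = (0.2605, -0.9655) and n = (−sin -74.9°, cos -74.9°) = (0.9655, 0.2605). B is at the origin and V lies 65.3 along u from B, so V = 65.3·u = (17.01, -63.05). Tangency of A1 to both parallel lines with radius 4.1 puts W and L at B ± 4.1·n: W = (3.958, 1.068), L = (-3.958, -1.068). Equal radii place F and C the same way about V: F = V + 4.1·n = (20.97, -61.98), C = V − 4.1·n = (13.05, -64.11). So F.x = 20.97.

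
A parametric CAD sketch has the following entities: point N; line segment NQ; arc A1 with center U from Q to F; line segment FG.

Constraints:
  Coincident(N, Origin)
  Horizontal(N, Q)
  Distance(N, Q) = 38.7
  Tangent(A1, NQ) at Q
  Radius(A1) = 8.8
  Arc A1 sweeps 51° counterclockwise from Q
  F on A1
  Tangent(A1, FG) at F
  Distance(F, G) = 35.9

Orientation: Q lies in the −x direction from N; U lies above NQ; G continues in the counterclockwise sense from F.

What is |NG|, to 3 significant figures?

32.5

N is at the origin; N and Q share the same y with |NQ| = 38.7 and Q on the −x side, so Q = (-38.7, 0.00). Since A1 is tangent to NQ there, UQ ⟂ NQ, so U = Q + (0, 8.8) = (-38.7, 8.80). On A1, Q sits at bearing -90° from U; a 51° counterclockwise sweep puts F at bearing -39°, so F = U + 8.8·(cos -39°, sin -39°) = (-31.9, 3.26). A1 meets FG tangentially, so UF is at right angles to FG, so FG runs along (−sin -39°, cos -39°); with |FG| = 35.9, G = (-9.27, 31.2). Then |NG| = |G − N| = 32.5.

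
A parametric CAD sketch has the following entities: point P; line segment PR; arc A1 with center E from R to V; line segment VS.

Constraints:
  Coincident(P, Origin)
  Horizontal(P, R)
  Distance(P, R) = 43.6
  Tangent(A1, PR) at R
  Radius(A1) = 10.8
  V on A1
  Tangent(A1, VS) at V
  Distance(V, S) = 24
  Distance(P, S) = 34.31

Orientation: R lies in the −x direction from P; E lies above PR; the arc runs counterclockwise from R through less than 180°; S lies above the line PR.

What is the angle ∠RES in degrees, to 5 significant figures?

125.66°

Checks: |EV| = 10.80 ✓; ∠(EV, VS) = 90.00° ✓; |VS| = 24.00 ✓; |PS| = 34.31 ✓.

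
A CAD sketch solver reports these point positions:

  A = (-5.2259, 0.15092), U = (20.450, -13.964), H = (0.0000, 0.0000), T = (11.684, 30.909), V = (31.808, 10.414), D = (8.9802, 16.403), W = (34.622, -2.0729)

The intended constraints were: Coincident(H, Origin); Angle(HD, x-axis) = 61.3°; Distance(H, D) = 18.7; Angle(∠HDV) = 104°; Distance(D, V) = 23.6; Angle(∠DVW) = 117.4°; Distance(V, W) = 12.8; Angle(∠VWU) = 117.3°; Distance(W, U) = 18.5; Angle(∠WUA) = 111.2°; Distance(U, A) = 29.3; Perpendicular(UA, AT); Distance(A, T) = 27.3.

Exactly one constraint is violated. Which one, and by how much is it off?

Distance(A, T) = 27.3 — off by 7.80.

H = (0.00, 0.00) ✓; HD at 61.30° ✓; |HD| = 18.70 ✓; ∠HDV = 104.0° ✓; |DV| = 23.60 ✓; ∠DVW = 117.4° ✓; |VW| = 12.80 ✓; ∠VWU = 117.3° ✓; |WU| = 18.50 ✓; ∠WUA = 111.2° ✓; |UA| = 29.30 ✓; ∠(UA, AT) = 90.00° ✓; |AT| = 35.10 ✗.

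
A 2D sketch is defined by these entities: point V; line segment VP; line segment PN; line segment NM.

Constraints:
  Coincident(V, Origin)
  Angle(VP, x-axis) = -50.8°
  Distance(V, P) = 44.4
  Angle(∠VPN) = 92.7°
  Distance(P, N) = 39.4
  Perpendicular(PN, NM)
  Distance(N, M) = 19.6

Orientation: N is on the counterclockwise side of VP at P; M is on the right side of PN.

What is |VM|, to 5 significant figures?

76.231

V is at the origin; VP runs at -50.8° with length 44.4, so P = 44.4·(cos -50.8°, sin -50.8°) = (28.062, -34.408). ∠VPN = 92.7°, so PN runs at -50.8° + (180° − 92.7°) = 36.500° from the x-axis; with |PN| = 39.4, N = P + 39.4·(cos 36.500°, sin 36.500°) = (59.734, -10.972). PN is perpendicular to NM; with |NM| = 19.6 on the right of PN, M = N + 19.6·(0.59482, -0.80386) = (71.393, -26.727). Then |VM| = |M − V| = 76.231.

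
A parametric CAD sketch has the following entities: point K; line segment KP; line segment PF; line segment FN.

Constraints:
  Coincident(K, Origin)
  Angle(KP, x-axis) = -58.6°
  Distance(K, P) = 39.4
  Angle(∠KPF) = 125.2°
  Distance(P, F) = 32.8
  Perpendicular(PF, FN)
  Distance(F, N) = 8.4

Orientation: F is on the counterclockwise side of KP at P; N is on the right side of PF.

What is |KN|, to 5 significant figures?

68.771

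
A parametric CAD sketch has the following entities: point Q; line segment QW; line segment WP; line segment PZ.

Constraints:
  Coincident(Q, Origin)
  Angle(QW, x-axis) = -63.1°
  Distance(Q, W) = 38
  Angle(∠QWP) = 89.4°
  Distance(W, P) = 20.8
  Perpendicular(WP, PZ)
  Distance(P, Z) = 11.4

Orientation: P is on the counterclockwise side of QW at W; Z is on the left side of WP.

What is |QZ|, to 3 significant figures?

33.5

∠QWP = 89.4°, so WP runs at -63.1° + (180° − 89.4°) = 27.5° from the x-axis; with |WP| = 20.8, P = W + 20.8·(cos 27.5°, sin 27.5°) = (35.6, -24.3). The perpendicularity gives PZ at right angles to WP; with |PZ| = 11.4 on the left of WP, Z = P + 11.4·(-0.462, 0.887) = (30.4, -14.2). Then |QZ| = |Z − Q| = 33.5.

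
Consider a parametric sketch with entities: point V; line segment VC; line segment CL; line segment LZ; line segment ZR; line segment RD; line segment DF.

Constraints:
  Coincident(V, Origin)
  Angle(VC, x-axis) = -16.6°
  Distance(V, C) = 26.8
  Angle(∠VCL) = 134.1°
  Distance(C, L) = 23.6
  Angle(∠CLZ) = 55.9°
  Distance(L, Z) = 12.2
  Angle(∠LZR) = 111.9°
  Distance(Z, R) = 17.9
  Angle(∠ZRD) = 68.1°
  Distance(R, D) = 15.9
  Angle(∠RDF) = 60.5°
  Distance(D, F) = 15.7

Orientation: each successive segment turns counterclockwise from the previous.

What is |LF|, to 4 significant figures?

11.10

∠ZRD = 68.1° gives RD at -26.60° from the x-axis; with |RD| = 15.9, D = (36.17, -9.625). ∠RDF = 60.5° gives DF at 92.90° from the x-axis; with |DF| = 15.7, F = (35.37, 6.055). Then |LF| = |F − L| = 11.10.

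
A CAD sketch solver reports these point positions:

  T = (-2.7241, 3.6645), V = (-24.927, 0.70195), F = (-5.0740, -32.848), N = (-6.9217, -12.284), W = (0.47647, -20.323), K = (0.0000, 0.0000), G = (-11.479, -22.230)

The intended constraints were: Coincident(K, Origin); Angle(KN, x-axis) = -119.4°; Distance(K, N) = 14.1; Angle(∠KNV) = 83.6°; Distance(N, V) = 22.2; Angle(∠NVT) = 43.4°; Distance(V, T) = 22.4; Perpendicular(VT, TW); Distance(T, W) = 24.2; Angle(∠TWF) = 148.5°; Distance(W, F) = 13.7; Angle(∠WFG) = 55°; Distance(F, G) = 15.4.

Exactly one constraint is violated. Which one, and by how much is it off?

Distance(F, G) = 15.4 — off by 3.00.

K = (0.00, 0.00) ✓; KN at -119.4° ✓; |KN| = 14.10 ✓; ∠KNV = 83.60° ✓; |NV| = 22.20 ✓; ∠NVT = 43.40° ✓; |VT| = 22.40 ✓; ∠(VT, TW) = 90.00° ✓; |TW| = 24.20 ✓; ∠TWF = 148.5° ✓; |WF| = 13.70 ✓; ∠WFG = 55.00° ✓; |FG| = 12.40 ✗.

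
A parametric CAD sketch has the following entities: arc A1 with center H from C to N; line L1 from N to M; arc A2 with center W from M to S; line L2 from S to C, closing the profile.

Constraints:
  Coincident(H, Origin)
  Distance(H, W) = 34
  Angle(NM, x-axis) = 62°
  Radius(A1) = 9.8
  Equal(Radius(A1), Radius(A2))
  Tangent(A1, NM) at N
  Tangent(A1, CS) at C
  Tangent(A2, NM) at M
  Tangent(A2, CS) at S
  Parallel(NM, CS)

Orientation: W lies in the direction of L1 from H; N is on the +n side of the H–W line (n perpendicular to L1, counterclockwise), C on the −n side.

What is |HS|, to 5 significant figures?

35.384

Tangency of A1 to both parallel lines with radius 9.8 puts N and C at H ± 9.8·n: N = (-8.6529, 4.6008), C = (8.6529, -4.6008). Equal radii place M and S the same way about W: M = W + 9.8·n = (7.3091, 34.621), S = W − 9.8·n = (24.615, 25.419). Then |HS| = |S − H| = 35.384.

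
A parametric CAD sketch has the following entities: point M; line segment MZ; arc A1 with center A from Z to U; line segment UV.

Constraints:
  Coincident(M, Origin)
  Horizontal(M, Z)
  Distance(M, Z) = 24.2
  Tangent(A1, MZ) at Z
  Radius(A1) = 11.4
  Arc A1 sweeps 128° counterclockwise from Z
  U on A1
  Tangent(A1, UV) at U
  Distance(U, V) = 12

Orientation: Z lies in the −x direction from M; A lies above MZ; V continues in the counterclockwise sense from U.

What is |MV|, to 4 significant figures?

35.89

On A1, Z sits at bearing -90° from A; a 128° counterclockwise sweep puts U at bearing 38°, so U = A + 11.4·(cos 38°, sin 38°) = (-15.22, 18.42). Tangency of A1 to UV means the radius AU is perpendicular to UV, so UV runs along (−sin 38°, cos 38°); with |UV| = 12.0, V = (-22.60, 27.87). Then |MV| = |V − M| = 35.89.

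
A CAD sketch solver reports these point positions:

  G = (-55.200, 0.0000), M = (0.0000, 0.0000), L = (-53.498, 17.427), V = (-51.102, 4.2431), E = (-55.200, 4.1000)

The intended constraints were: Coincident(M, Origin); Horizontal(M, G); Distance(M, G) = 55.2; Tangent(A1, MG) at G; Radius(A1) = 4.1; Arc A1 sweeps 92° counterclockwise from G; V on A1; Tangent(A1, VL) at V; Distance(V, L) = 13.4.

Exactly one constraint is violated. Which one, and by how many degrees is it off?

Tangent(A1, VL) at V — off by 8.30°.

M = (0.00, 0.00) ✓; M.y = 0.00, G.y = 0.00 ✓; |MG| = 55.20 ✓; ∠(EG, GM) = 90.00° ✓; |EG| = 4.100 ✓; bearing(E→V) − bearing(E→G) = 92.00° ✓; |EV| = 4.100 ✓; ∠(EV, VL) = 81.70° ✗; |VL| = 13.40 ✓.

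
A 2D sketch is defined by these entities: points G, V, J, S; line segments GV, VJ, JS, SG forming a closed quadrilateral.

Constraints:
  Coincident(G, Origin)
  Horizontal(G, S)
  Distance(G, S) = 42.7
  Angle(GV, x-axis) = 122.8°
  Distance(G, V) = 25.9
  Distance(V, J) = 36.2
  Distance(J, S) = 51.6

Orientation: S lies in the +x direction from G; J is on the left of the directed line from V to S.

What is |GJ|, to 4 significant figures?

45.98

G is at the origin; G and S share the same y with |GS| = 42.7 and S in +x, so S = (42.7, 0). GV runs at 122.8° with |GV| = 25.9, so V = (-14.03, 21.77). J is determined by |VJ| = 36.2 and |JS| = 51.6 together: it lies at the intersection of circle(V, 36.2) and circle(S, 51.6). With |VS| = 60.76, the foot of the radical line on VS is 19.26 from V and the perpendicular offset is √(36.2² − 19.26²) = 30.65. Taking the left-of-VS solution: J = (14.93, 43.49).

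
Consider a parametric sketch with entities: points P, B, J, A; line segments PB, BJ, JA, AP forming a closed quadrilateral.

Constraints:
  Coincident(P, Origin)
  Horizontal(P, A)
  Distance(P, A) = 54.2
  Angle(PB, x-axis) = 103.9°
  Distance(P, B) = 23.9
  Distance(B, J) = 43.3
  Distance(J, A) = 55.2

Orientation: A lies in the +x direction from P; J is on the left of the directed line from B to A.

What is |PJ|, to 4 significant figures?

57.00

Checks: |BJ| = 43.30 ✓; |JA| = 55.20 ✓.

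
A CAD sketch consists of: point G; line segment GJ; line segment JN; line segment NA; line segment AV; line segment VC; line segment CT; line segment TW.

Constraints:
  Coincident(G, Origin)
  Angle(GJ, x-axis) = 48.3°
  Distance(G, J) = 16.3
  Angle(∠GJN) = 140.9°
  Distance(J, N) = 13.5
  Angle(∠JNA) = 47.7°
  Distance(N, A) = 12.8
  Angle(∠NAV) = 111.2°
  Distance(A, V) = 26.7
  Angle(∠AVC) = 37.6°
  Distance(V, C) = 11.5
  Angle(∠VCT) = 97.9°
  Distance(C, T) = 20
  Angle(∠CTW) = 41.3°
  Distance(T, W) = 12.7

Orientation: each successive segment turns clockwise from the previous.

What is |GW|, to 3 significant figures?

0.781

∠VCT = 97.9° gives CT at -56.4° from the x-axis; with |CT| = 20.0, T = (12.5, -2.56). ∠CTW = 41.3° gives TW at 165° from the x-axis; with |TW| = 12.7, W = (0.222, 0.749). Then |GW| = |W − G| = 0.781.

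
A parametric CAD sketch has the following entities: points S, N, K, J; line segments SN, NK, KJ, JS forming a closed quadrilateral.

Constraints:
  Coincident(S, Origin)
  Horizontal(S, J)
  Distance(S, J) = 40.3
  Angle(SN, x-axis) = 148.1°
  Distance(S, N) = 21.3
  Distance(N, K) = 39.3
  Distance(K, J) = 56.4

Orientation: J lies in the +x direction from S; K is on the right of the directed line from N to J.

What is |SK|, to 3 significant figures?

28.6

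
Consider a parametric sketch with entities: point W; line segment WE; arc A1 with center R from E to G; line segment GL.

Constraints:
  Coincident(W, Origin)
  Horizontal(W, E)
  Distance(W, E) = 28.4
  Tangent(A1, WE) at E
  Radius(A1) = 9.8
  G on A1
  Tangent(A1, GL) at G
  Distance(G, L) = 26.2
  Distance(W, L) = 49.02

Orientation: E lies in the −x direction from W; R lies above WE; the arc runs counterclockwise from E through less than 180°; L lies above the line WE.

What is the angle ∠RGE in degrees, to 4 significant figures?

31.62°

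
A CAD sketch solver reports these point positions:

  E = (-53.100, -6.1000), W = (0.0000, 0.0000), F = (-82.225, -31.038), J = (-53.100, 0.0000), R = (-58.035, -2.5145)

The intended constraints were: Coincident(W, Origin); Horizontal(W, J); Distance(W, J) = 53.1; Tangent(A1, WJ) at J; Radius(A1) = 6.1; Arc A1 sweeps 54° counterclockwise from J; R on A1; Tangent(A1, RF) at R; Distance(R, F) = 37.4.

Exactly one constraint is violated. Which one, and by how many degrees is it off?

Tangent(A1, RF) at R — off by 4.30°.

W = (0.00, 0.00) ✓; W.y = 0.00, J.y = 0.00 ✓; |WJ| = 53.10 ✓; ∠(EJ, JW) = 90.00° ✓; |EJ| = 6.100 ✓; bearing(E→R) − bearing(E→J) = 54.00° ✓; |ER| = 6.100 ✓; ∠(ER, RF) = 94.30° ✗; |RF| = 37.40 ✓.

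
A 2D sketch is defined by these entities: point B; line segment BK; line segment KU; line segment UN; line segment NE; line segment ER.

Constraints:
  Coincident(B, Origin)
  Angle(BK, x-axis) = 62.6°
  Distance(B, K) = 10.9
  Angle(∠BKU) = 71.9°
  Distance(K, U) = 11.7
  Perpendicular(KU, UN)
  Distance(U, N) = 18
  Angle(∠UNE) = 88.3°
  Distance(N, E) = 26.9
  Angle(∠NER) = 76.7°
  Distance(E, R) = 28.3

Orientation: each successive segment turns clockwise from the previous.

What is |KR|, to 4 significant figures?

12.83

B is at the origin; BK runs at 62.6° with length 10.9, so K = (5.016, 9.677). ∠BKU = 71.9° gives KU at -45.50° from the x-axis; with |KU| = 11.7, U = (13.22, 1.332). KU ⟂ UN, so UN runs at -135.5°; with |UN| = 18.0, N = (0.3783, -11.28). ∠UNE = 88.3° gives NE at 132.8° from the x-axis; with |NE| = 26.9, E = (-17.90, 8.453). ∠NER = 76.7° gives ER at 29.50° from the x-axis; with |ER| = 28.3, R = (6.732, 22.39). Then |KR| = |R − K| = 12.83.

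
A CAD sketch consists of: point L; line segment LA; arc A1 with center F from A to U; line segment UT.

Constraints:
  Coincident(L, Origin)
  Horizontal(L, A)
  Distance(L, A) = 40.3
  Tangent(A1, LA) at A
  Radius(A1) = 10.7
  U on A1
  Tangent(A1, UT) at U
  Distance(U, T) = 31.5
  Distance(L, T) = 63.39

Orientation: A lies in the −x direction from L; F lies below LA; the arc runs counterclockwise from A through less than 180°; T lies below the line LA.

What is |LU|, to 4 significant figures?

52.35

Checks: ∠(FA, AL) = 90.00° ✓; |FU| = 10.70 ✓; ∠(FU, UT) = 90.00° ✓; |UT| = 31.50 ✓; |LT| = 63.39 ✓.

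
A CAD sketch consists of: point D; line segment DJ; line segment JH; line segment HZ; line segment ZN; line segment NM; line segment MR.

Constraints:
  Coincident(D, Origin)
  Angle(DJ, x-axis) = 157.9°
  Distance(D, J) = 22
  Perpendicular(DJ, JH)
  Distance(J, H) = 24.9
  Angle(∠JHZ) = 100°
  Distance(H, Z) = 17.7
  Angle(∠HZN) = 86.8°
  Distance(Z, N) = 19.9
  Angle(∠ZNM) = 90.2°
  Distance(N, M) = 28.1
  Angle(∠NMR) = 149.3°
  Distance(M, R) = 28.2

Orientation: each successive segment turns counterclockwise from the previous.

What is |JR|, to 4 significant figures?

37.56

D is at the origin; DJ runs at 157.9° with length 22.0, so J = (-20.38, 8.277). DJ ⟂ JH, so JH runs at -112.1°; with |JH| = 24.9, H = (-29.75, -14.79). ∠JHZ = 100.0° gives HZ at -32.10° from the x-axis; with |HZ| = 17.7, Z = (-14.76, -24.20). ∠HZN = 86.8° gives ZN at 61.10° from the x-axis; with |ZN| = 19.9, N = (-5.140, -6.778). ∠ZNM = 90.2° gives NM at 150.9° from the x-axis; with |NM| = 28.1, M = (-29.69, 6.888). ∠NMR = 149.3° gives MR at -178.4° from the x-axis; with |MR| = 28.2, R = (-57.88, 6.101). Then |JR| = |R − J| = 37.56.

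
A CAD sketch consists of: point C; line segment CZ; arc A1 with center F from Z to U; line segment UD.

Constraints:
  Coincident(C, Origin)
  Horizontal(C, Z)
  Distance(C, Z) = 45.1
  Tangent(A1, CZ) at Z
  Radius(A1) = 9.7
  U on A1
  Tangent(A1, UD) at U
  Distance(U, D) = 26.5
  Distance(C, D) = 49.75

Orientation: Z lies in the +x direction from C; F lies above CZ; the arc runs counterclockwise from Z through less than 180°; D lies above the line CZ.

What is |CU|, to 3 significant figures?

54.7

C is at the origin; C and Z share the same y with |CZ| = 45.1 and Z on the +x side, so Z = (45.1, 0.00). Since A1 is tangent to CZ there, FZ ⟂ CZ, so F = Z + (0, 9.7) = (45.1, 9.70). Since FU ⟂ UD (tangency), |FD| = √(9.7² + 26.5²) = 28.2 regardless of where U sits on A1. So D lies on both circle(C, 49.75) and circle(F, 28.2); the above-CZ intersection is D = (34.5, 35.9). U is the foot of the tangent from D: U = (52.3, 16.2).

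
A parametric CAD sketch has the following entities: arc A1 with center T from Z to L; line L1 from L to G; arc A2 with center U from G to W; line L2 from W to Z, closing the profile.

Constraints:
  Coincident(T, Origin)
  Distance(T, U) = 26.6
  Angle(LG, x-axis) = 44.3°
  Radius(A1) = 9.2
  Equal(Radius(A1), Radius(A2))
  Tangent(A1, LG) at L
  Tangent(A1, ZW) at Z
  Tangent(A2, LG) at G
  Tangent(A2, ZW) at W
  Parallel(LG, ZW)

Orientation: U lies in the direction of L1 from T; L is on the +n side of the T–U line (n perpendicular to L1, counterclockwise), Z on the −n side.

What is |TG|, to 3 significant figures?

28.1

Tangency of A1 to both parallel lines with radius 9.2 puts L and Z at T ± 9.2·n: L = (-6.43, 6.58), Z = (6.43, -6.58). Equal radii place G and W the same way about U: G = U + 9.2·n = (12.6, 25.2), W = U − 9.2·n = (25.5, 12.0). Then |TG| = |G − T| = 28.1.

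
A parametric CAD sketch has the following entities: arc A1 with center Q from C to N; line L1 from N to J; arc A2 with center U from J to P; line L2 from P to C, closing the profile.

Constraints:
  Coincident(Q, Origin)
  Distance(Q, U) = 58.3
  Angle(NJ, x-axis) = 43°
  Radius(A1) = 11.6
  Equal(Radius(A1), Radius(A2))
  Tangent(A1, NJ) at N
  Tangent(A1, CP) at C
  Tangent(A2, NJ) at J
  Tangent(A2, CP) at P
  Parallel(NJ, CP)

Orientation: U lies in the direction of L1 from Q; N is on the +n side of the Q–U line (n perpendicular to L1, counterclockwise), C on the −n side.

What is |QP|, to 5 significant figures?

59.443

The slot axis is L1's direction at 43.0°, so u = (cos 43.0°, sin 43.0°) = (0.73135, 0.68200) and n = (−sin 43.0°, cos 43.0°) = (-0.68200, 0.73135). Q is at the origin and U lies 58.3 along u from Q, so U = 58.3·u = (42.638, 39.761). Tangency of A1 to both parallel lines with radius 11.6 puts N and C at Q ± 11.6·n: N = (-7.9112, 8.4837), C = (7.9112, -8.4837). Equal radii place J and P the same way about U: J = U + 11.6·n = (34.727, 48.244), P = U − 11.6·n = (50.549, 31.277). Then |QP| = |P − Q| = 59.443.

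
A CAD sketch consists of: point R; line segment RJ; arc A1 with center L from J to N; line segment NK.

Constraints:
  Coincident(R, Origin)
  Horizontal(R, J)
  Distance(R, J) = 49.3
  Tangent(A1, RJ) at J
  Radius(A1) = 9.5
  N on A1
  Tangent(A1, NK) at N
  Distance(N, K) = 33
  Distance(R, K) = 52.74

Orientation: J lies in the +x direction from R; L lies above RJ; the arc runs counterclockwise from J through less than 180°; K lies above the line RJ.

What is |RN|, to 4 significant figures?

58.52

Checks: |LN| = 9.500 ✓; ∠(LN, NK) = 90.00° ✓; |NK| = 33.00 ✓; |RK| = 52.74 ✓.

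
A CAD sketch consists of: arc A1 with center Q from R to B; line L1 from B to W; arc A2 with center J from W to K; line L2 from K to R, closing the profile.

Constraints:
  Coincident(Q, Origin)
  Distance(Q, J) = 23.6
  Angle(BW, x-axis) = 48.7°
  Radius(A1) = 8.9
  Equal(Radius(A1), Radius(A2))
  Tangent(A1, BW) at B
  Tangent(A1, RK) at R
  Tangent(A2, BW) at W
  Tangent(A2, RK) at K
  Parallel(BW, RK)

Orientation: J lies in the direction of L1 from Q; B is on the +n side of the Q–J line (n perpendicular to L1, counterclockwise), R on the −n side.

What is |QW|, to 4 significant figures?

25.22

The slot axis is L1's direction at 48.7°, so u = (cos 48.7°, sin 48.7°) = (0.6600, 0.7513) and n = (−sin 48.7°, cos 48.7°) = (-0.7513, 0.6600). Q is at the origin and J lies 23.6 along u from Q, so J = 23.6·u = (15.58, 17.73). Tangency of A1 to both parallel lines with radius 8.9 puts B and R at Q ± 8.9·n: B = (-6.686, 5.874), R = (6.686, -5.874). Equal radii place W and K the same way about J: W = J + 8.9·n = (8.890, 23.60), K = J − 8.9·n = (22.26, 11.86). Then |QW| = |W − Q| = 25.22.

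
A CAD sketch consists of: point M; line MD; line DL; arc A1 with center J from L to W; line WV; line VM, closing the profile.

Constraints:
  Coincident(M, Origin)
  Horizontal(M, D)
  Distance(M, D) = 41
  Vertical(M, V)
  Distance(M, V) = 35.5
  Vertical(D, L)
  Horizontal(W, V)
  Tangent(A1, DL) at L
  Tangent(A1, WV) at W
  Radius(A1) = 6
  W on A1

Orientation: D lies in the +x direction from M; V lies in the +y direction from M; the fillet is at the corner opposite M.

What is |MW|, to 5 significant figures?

49.852

M is at the origin; MD is horizontal with |MD| = 41.0 and D on the +x side, so D = (41.000, 0.0000). M and V share the same x with |MV| = 35.5 and V on the +y side, so V = (0.0000, 35.500). The virtual corner opposite M is at (41.000, 35.500). The tangent condition forces JL to be normal to DL and A1 meets WV tangentially, so JW is at right angles to WV, with radius 6.0, so the center J sits 6.0 in from both sides at J = (35.000, 29.500). That places the tangent points at L = (41.000, 29.500) on DL and W = (35.000, 35.500) on WV. Then |MW| = |W − M| = 49.852.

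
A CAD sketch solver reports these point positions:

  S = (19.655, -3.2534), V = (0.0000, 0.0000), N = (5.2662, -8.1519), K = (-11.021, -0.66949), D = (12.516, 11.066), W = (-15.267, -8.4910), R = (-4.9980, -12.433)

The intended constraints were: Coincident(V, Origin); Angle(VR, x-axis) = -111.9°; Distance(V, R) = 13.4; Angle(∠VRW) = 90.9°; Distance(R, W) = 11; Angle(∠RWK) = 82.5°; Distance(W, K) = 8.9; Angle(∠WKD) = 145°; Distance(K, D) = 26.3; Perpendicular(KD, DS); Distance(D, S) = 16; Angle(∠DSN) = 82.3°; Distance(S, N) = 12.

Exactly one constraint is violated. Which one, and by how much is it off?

Distance(S, N) = 12 — off by 3.20.

V = (0.00, 0.00) ✓; VR at -111.9° ✓; |VR| = 13.40 ✓; ∠VRW = 90.90° ✓; |RW| = 11.00 ✓; ∠RWK = 82.50° ✓; |WK| = 8.900 ✓; ∠WKD = 145.0° ✓; |KD| = 26.30 ✓; ∠(KD, DS) = 90.00° ✓; |DS| = 16.00 ✓; ∠DSN = 82.30° ✓; |SN| = 15.20 ✗.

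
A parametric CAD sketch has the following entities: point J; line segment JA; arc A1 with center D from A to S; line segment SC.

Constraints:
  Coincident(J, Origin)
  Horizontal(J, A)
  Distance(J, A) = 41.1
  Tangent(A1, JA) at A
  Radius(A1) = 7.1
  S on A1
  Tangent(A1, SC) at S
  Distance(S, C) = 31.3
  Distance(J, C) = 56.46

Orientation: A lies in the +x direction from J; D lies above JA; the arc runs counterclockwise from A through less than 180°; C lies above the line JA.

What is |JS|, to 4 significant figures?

48.80

J is at the origin; J and A share the same y with |JA| = 41.1 and A on the +x side, so A = (41.10, 0.000). A1 meets JA tangentially, so DA is at right angles to JA, so D = A + (0, 7.1) = (41.10, 7.100). Since DS ⟂ SC (tangency), |DC| = √(7.1² + 31.3²) = 32.10 regardless of where S sits on A1. So C lies on both circle(J, 56.46) and circle(D, 32.10); the above-JA intersection is C = (40.64, 39.19). S is the foot of the tangent from C: S = (48.00, 8.769).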